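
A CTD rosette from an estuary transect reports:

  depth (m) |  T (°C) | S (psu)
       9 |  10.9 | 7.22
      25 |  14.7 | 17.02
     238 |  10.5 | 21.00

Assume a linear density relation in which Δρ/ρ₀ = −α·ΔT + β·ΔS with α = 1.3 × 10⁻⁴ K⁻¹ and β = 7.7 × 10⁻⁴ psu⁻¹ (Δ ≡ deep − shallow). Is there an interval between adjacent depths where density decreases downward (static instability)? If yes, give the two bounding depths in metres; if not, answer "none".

Evaluate Δρ/ρ₀ = −αΔT + βΔS across each adjacent pair:
  9–25 m: −αΔT+βΔS = −(1.3 × 10⁻⁴)(+3.8)+(7.7 × 10⁻⁴)(+9.80) = 7.1 × 10⁻³ → stable
  25–238 m: −αΔT+βΔS = −(1.3 × 10⁻⁴)(-4.2)+(7.7 × 10⁻⁴)(+3.98) = 3.6 × 10⁻³ → stable
Every interval has Δρ > 0: the column is stably stratified throughout.

none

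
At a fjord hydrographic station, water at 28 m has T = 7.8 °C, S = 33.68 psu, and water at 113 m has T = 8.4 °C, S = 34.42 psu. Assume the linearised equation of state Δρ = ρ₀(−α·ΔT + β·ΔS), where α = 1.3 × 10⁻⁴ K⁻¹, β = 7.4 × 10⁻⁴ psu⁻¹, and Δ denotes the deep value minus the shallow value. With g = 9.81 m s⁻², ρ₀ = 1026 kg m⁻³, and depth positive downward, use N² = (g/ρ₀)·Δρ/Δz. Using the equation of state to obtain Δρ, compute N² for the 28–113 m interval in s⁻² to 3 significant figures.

ΔT = +0.6 K, ΔS = +0.74 psu (deep − shallow).
Δρ/ρ₀ = −αΔT + βΔS = -7.80 × 10⁻⁵ + 5.476 × 10⁻⁴ = 4.696 × 10⁻⁴, so Δρ ≈ 0.4818 kg m⁻³.
N² = (g/ρ₀)·Δρ/Δz = g·(Δρ/ρ₀)/Δz = 9.81 × 4.696 × 10⁻⁴ / 85 = 5.4197 × 10⁻⁵ s⁻² ≈ 5.42 × 10⁻⁵ s⁻².

5.42 × 10⁻⁵ s⁻²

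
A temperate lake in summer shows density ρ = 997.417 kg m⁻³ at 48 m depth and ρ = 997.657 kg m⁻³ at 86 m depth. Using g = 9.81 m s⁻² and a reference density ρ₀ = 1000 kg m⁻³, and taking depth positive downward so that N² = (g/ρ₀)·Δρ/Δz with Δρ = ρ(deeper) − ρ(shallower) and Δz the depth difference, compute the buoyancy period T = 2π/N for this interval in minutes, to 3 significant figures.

13.3 min

Δρ = 997.657 − 997.417 = 0.240 kg m⁻³ over Δz = 86 − 48 = 38 m.
N² = (9.81/1000) × (0.240/38) = 6.1958 × 10⁻⁵ s⁻².
N = √(6.1958 × 10⁻⁵) = 7.8713 × 10⁻³ rad s⁻¹, so T = 2π/N = 798.24 s = 13.304 min ≈ 13.3 min.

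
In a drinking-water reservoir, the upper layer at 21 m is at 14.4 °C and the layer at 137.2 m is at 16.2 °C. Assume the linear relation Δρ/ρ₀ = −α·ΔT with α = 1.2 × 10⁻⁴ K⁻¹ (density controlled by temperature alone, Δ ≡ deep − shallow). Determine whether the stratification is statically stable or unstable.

ΔT = 16.2 − 14.4 = +1.8 K, so Δρ/ρ₀ = −αΔT = -2.16 × 10⁻⁴.
Δρ/ρ₀ < 0, so Δρ < 0: deeper water is lighter → statically unstable; the column would overturn.

unstable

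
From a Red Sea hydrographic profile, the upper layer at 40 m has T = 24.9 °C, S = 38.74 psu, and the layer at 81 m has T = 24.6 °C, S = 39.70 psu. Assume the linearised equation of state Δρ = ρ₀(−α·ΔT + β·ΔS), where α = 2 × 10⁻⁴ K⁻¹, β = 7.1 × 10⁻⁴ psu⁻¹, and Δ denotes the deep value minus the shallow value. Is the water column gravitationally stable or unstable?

stable

ΔT = 24.6 − 24.9 = -0.3 K and ΔS = 39.70 − 38.74 = +0.96 psu (deep − shallow).
−αΔT = 6.00 × 10⁻⁵; βΔS = 6.816 × 10⁻⁴; sum Δρ/ρ₀ = 7.416 × 10⁻⁴.
Δρ/ρ₀ > 0, so Δρ > 0: deeper water is denser → statically stable.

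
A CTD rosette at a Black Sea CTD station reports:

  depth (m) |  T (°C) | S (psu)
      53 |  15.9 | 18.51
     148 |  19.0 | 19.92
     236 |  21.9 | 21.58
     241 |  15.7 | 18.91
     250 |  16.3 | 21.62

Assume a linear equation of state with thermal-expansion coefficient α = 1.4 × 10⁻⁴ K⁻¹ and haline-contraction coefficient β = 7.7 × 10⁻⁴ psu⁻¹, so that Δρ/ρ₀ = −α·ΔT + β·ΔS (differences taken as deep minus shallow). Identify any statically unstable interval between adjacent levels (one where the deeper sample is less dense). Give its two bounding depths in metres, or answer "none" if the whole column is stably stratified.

236–241 m

Evaluate Δρ/ρ₀ = −αΔT + βΔS across each adjacent pair:
  53–148 m: −αΔT+βΔS = −(1.4 × 10⁻⁴)(+3.1)+(7.7 × 10⁻⁴)(+1.41) = 6.5 × 10⁻⁴ → stable
  148–236 m: −αΔT+βΔS = −(1.4 × 10⁻⁴)(+2.9)+(7.7 × 10⁻⁴)(+1.66) = 8.7 × 10⁻⁴ → stable
  236–241 m: −αΔT+βΔS = −(1.4 × 10⁻⁴)(-6.2)+(7.7 × 10⁻⁴)(-2.67) = -1.2 × 10⁻³ → UNSTABLE
  241–250 m: −αΔT+βΔS = −(1.4 × 10⁻⁴)(+0.6)+(7.7 × 10⁻⁴)(+2.71) = 2.0 × 10⁻³ → stable
The 236–241 m interval has Δρ < 0: lighter water underlies denser water.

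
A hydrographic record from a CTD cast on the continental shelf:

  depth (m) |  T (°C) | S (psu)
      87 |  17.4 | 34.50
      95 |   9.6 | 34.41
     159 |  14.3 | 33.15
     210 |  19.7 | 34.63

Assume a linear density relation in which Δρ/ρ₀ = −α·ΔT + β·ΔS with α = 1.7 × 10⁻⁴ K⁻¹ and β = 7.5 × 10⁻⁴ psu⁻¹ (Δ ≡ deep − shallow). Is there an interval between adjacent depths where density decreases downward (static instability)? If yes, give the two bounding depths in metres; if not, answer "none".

Evaluate Δρ/ρ₀ = −αΔT + βΔS across each adjacent pair:
  87–95 m: −αΔT+βΔS = −(1.7 × 10⁻⁴)(-7.8)+(7.5 × 10⁻⁴)(-0.09) = 1.3 × 10⁻³ → stable
  95–159 m: −αΔT+βΔS = −(1.7 × 10⁻⁴)(+4.7)+(7.5 × 10⁻⁴)(-1.26) = -1.7 × 10⁻³ → UNSTABLE
  159–210 m: −αΔT+βΔS = −(1.7 × 10⁻⁴)(+5.4)+(7.5 × 10⁻⁴)(+1.48) = 1.9 × 10⁻⁴ → stable
The 95–159 m interval has Δρ < 0: lighter water underlies denser water.

95–159 m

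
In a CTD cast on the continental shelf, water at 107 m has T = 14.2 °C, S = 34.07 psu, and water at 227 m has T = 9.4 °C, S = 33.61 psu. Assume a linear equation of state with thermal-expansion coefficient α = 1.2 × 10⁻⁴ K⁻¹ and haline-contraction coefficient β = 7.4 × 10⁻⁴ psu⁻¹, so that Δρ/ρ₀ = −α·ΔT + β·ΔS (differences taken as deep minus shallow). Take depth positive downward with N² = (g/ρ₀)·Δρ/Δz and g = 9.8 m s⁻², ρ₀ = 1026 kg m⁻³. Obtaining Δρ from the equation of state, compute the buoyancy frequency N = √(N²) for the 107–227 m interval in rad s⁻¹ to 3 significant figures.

4.39 × 10⁻³ rad s⁻¹

ΔT = -4.8 K, ΔS = -0.46 psu (deep − shallow).
Δρ/ρ₀ = −αΔT + βΔS = 5.76 × 10⁻⁴ − 3.404 × 10⁻⁴ = 2.356 × 10⁻⁴, so Δρ ≈ 0.2417 kg m⁻³.
N² = (g/ρ₀)·Δρ/Δz = g·(Δρ/ρ₀)/Δz = 9.8 × 2.356 × 10⁻⁴ / 120 = 1.9241 × 10⁻⁵ s⁻².
N = √(1.9241 × 10⁻⁵) = 4.3865 × 10⁻³ rad s⁻¹ ≈ 4.39 × 10⁻³ rad s⁻¹.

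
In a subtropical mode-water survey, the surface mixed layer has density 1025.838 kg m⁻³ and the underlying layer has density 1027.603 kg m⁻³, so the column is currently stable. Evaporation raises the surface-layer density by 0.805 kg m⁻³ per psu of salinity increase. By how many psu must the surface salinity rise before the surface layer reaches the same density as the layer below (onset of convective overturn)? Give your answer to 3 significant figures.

2.19 psu

Density deficit of the surface layer: 1027.603 − 1025.838 = 1.765 kg m⁻³.
Required change = 1.765 / 0.805 = 2.19 psu.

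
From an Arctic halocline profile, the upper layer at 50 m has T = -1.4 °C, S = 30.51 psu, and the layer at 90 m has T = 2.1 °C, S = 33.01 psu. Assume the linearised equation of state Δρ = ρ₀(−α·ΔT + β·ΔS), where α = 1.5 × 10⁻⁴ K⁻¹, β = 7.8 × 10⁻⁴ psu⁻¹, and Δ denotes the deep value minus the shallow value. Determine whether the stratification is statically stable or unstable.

stable

ΔT = 2.1 − -1.4 = +3.5 K and ΔS = 33.01 − 30.51 = +2.50 psu (deep − shallow).
−αΔT = -5.25 × 10⁻⁴; βΔS = 1.95 × 10⁻³; sum Δρ/ρ₀ = 1.425 × 10⁻³.
Δρ/ρ₀ > 0, so Δρ > 0: deeper water is denser → statically stable.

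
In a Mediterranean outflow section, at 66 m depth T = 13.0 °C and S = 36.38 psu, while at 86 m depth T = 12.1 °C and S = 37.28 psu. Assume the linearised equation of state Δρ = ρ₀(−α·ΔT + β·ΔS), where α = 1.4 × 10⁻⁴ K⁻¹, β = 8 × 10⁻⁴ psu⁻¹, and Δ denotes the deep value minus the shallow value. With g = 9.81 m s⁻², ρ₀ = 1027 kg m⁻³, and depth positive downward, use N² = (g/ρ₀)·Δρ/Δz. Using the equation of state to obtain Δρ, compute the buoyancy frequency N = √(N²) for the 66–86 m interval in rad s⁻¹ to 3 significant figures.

0.0204 rad s⁻¹

ΔT = -0.9 K, ΔS = +0.90 psu (deep − shallow).
Δρ/ρ₀ = −αΔT + βΔS = 1.26 × 10⁻⁴ + 7.20 × 10⁻⁴ = 8.46 × 10⁻⁴, so Δρ ≈ 0.8688 kg m⁻³.
N² = (g/ρ₀)·Δρ/Δz = g·(Δρ/ρ₀)/Δz = 9.81 × 8.46 × 10⁻⁴ / 20 = 4.1496 × 10⁻⁴ s⁻².
N = √(4.1496 × 10⁻⁴) = 0.020371 rad s⁻¹ ≈ 0.0204 rad s⁻¹.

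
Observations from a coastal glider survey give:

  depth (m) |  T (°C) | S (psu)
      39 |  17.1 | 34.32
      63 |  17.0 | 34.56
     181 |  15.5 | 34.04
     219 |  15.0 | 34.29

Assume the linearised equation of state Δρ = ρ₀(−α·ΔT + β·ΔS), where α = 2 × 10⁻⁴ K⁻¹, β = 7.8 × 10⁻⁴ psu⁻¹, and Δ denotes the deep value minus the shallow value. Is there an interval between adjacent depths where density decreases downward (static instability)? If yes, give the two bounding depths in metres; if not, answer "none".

Evaluate Δρ/ρ₀ = −αΔT + βΔS across each adjacent pair:
  39–63 m: −αΔT+βΔS = −(2 × 10⁻⁴)(-0.1)+(7.8 × 10⁻⁴)(+0.24) = 2.1 × 10⁻⁴ → stable
  63–181 m: −αΔT+βΔS = −(2 × 10⁻⁴)(-1.5)+(7.8 × 10⁻⁴)(-0.52) = -1.1 × 10⁻⁴ → UNSTABLE
  181–219 m: −αΔT+βΔS = −(2 × 10⁻⁴)(-0.5)+(7.8 × 10⁻⁴)(+0.25) = 3.0 × 10⁻⁴ → stable
The 63–181 m interval has Δρ < 0: lighter water underlies denser water.

63–181 m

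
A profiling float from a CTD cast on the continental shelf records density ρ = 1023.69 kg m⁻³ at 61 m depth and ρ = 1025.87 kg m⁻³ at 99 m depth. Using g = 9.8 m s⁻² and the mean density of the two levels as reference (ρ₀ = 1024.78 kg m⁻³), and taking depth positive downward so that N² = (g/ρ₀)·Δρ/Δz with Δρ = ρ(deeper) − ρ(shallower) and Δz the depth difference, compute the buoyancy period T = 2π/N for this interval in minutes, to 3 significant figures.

4.47 min

Δρ = 1025.87 − 1023.69 = 2.18 kg m⁻³ over Δz = 99 − 61 = 38 m.
N² = (9.8/1024.78) × (2.18/38) = 5.4862 × 10⁻⁴ s⁻².
N = √(5.4862 × 10⁻⁴) = 0.023423 rad s⁻¹, so T = 2π/N = 268.25 s = 4.4708 min ≈ 4.47 min.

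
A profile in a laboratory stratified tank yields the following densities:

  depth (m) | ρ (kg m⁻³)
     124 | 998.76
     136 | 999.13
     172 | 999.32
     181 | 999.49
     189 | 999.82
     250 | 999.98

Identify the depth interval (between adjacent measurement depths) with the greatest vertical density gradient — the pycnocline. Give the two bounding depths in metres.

Compute the density gradient over each adjacent pair:
  124–136 m: Δρ/Δz = 0.37/12 = 0.031 kg m⁻⁴
  136–172 m: Δρ/Δz = 0.19/36 = 5.3 × 10⁻³ kg m⁻⁴
  172–181 m: Δρ/Δz = 0.17/9 = 0.019 kg m⁻⁴
  181–189 m: Δρ/Δz = 0.33/8 = 0.041 kg m⁻⁴
  189–250 m: Δρ/Δz = 0.16/61 = 2.6 × 10⁻³ kg m⁻⁴
The largest gradient is in the 181–189 m interval — the pycnocline.

181–189 m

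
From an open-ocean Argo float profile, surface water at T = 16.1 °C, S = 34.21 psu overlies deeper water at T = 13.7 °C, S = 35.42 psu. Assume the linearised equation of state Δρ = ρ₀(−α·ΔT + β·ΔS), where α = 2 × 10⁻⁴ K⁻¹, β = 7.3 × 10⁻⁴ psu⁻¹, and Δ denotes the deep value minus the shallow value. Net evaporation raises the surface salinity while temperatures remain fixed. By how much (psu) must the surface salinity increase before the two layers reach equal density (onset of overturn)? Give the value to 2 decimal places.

1.87 psu

Neutral buoyancy requires −α(T_deep − T_surf) + β(S_deep − S_surf′) = 0.
S_surf′ = S_deep − (α/β)·ΔT = 35.42 − (2 × 10⁻⁴/7.3 × 10⁻⁴)·(-2.4) = 36.0775 psu.
Increase required: 36.0775 − 34.21 = 1.8675 psu.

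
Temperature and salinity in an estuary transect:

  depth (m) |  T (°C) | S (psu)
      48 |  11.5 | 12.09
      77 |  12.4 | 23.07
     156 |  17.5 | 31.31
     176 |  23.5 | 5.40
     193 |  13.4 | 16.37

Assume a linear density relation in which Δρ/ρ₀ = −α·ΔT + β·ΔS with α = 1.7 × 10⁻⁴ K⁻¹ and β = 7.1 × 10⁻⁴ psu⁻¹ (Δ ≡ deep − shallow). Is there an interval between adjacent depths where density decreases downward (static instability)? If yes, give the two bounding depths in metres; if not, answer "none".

156–176 m

Evaluate Δρ/ρ₀ = −αΔT + βΔS across each adjacent pair:
  48–77 m: −αΔT+βΔS = −(1.7 × 10⁻⁴)(+0.9)+(7.1 × 10⁻⁴)(+10.98) = 7.6 × 10⁻³ → stable
  77–156 m: −αΔT+βΔS = −(1.7 × 10⁻⁴)(+5.1)+(7.1 × 10⁻⁴)(+8.24) = 5.0 × 10⁻³ → stable
  156–176 m: −αΔT+βΔS = −(1.7 × 10⁻⁴)(+6.0)+(7.1 × 10⁻⁴)(-25.91) = -0.019 → UNSTABLE
  176–193 m: −αΔT+βΔS = −(1.7 × 10⁻⁴)(-10.1)+(7.1 × 10⁻⁴)(+10.97) = 9.5 × 10⁻³ → stable
The 156–176 m interval has Δρ < 0: lighter water underlies denser water.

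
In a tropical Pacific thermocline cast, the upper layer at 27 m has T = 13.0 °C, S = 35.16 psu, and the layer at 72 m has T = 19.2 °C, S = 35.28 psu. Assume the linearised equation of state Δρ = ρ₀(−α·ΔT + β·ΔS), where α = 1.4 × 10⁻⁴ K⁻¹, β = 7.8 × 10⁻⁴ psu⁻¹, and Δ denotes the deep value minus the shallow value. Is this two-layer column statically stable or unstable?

ΔT = 19.2 − 13.0 = +6.2 K and ΔS = 35.28 − 35.16 = +0.12 psu (deep − shallow).
−αΔT = -8.68 × 10⁻⁴; βΔS = 9.36 × 10⁻⁵; sum Δρ/ρ₀ = -7.744 × 10⁻⁴.
Δρ/ρ₀ < 0, so Δρ < 0: deeper water is lighter → statically unstable; the column would overturn.

unstable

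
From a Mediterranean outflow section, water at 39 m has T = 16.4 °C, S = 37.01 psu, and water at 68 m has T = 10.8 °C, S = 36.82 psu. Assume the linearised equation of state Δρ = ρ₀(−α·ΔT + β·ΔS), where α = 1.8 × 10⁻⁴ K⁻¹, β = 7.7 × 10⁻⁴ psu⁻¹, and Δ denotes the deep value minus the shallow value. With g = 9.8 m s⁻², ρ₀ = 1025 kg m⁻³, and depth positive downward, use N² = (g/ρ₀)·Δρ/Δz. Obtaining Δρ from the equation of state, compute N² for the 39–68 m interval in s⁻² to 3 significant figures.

2.91 × 10⁻⁴ s⁻²

ΔT = -5.6 K, ΔS = -0.19 psu (deep − shallow).
Δρ/ρ₀ = −αΔT + βΔS = 1.008 × 10⁻³ − 1.463 × 10⁻⁴ = 8.617 × 10⁻⁴, so Δρ ≈ 0.8832 kg m⁻³.
N² = (g/ρ₀)·Δρ/Δz = g·(Δρ/ρ₀)/Δz = 9.8 × 8.617 × 10⁻⁴ / 29 = 2.9120 × 10⁻⁴ s⁻² ≈ 2.91 × 10⁻⁴ s⁻².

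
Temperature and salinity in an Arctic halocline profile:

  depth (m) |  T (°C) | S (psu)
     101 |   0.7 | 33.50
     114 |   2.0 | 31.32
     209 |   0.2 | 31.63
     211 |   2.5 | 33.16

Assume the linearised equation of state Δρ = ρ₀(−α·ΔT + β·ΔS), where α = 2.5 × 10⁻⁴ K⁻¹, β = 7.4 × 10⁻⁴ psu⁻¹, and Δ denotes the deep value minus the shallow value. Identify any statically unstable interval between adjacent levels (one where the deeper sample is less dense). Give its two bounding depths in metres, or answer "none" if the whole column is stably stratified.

101–114 m

Evaluate Δρ/ρ₀ = −αΔT + βΔS across each adjacent pair:
  101–114 m: −αΔT+βΔS = −(2.5 × 10⁻⁴)(+1.3)+(7.4 × 10⁻⁴)(-2.18) = -1.9 × 10⁻³ → UNSTABLE
  114–209 m: −αΔT+βΔS = −(2.5 × 10⁻⁴)(-1.8)+(7.4 × 10⁻⁴)(+0.31) = 6.8 × 10⁻⁴ → stable
  209–211 m: −αΔT+βΔS = −(2.5 × 10⁻⁴)(+2.3)+(7.4 × 10⁻⁴)(+1.53) = 5.6 × 10⁻⁴ → stable
The 101–114 m interval has Δρ < 0: lighter water underlies denser water.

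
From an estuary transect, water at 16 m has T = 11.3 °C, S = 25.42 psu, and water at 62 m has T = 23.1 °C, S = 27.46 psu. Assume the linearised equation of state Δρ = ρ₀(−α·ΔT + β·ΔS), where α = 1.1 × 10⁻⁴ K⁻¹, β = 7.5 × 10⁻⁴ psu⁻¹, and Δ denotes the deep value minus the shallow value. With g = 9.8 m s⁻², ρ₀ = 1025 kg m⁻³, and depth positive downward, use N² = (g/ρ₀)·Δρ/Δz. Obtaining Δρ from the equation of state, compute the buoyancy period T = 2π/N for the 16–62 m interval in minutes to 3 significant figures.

ΔT = +11.8 K, ΔS = +2.04 psu (deep − shallow).
Δρ/ρ₀ = −αΔT + βΔS = -1.298 × 10⁻³ + 1.53 × 10⁻³ = 2.32 × 10⁻⁴, so Δρ ≈ 0.2378 kg m⁻³.
N² = (g/ρ₀)·Δρ/Δz = g·(Δρ/ρ₀)/Δz = 9.8 × 2.32 × 10⁻⁴ / 46 = 4.9426 × 10⁻⁵ s⁻².
N = √(4.9426 × 10⁻⁵) = 7.0304 × 10⁻³ rad s⁻¹ → T = 2π/N = 893.72 s = 14.895 min ≈ 14.9 min.

14.9 min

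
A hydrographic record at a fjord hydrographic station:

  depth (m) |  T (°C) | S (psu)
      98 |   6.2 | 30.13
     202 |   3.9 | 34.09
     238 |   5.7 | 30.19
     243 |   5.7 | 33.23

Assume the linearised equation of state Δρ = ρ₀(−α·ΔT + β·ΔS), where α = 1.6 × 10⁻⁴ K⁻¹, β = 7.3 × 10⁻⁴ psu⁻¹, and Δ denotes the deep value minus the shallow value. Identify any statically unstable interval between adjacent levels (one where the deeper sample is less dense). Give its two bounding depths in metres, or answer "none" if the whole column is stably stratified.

Evaluate Δρ/ρ₀ = −αΔT + βΔS across each adjacent pair:
  98–202 m: −αΔT+βΔS = −(1.6 × 10⁻⁴)(-2.3)+(7.3 × 10⁻⁴)(+3.96) = 3.3 × 10⁻³ → stable
  202–238 m: −αΔT+βΔS = −(1.6 × 10⁻⁴)(+1.8)+(7.3 × 10⁻⁴)(-3.90) = -3.1 × 10⁻³ → UNSTABLE
  238–243 m: −αΔT+βΔS = −(1.6 × 10⁻⁴)(+0.0)+(7.3 × 10⁻⁴)(+3.04) = 2.2 × 10⁻³ → stable
The 202–238 m interval has Δρ < 0: lighter water underlies denser water.

202–238 m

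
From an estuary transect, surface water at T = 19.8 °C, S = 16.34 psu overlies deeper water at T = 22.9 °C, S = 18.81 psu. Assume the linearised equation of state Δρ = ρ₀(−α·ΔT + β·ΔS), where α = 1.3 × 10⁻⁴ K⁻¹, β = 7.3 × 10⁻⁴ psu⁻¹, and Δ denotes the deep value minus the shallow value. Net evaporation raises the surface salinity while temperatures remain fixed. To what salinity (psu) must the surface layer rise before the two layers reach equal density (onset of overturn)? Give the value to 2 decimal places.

Neutral buoyancy requires −α(T_deep − T_surf) + β(S_deep − S_surf′) = 0.
S_surf′ = S_deep − (α/β)·ΔT = 18.81 − (1.3 × 10⁻⁴/7.3 × 10⁻⁴)·(+3.1) = 18.2579 psu.
Increase required: 18.2579 − 16.34 = 1.9179 psu.

18.26 psu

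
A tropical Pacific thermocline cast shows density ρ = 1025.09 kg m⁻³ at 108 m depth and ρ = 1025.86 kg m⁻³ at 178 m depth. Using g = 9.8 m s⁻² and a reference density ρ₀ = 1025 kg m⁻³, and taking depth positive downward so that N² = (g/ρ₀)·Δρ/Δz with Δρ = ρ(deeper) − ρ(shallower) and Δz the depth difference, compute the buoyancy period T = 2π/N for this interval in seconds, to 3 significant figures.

613 s

Δρ = 1025.86 − 1025.09 = 0.77 kg m⁻³ over Δz = 178 − 108 = 70 m.
N² = (9.8/1025) × (0.77/70) = 1.0517 × 10⁻⁴ s⁻².
N = √(1.0517 × 10⁻⁴) = 0.010255 rad s⁻¹, so T = 2π/N = 612.69 s ≈ 613 s.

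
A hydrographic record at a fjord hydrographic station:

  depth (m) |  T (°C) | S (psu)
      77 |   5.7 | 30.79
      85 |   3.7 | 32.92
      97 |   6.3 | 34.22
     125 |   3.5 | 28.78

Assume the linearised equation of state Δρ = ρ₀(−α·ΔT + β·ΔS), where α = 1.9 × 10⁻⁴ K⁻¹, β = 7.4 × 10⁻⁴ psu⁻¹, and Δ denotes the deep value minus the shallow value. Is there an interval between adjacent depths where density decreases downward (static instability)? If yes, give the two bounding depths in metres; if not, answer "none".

Evaluate Δρ/ρ₀ = −αΔT + βΔS across each adjacent pair:
  77–85 m: −αΔT+βΔS = −(1.9 × 10⁻⁴)(-2.0)+(7.4 × 10⁻⁴)(+2.13) = 2.0 × 10⁻³ → stable
  85–97 m: −αΔT+βΔS = −(1.9 × 10⁻⁴)(+2.6)+(7.4 × 10⁻⁴)(+1.30) = 4.7 × 10⁻⁴ → stable
  97–125 m: −αΔT+βΔS = −(1.9 × 10⁻⁴)(-2.8)+(7.4 × 10⁻⁴)(-5.44) = -3.5 × 10⁻³ → UNSTABLE
The 97–125 m interval has Δρ < 0: lighter water underlies denser water.

97–125 m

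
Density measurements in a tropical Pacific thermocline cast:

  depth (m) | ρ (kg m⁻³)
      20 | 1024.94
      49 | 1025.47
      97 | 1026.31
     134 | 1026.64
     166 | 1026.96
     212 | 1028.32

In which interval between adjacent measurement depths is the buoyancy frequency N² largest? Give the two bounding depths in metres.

Compute the density gradient over each adjacent pair:
  20–49 m: Δρ/Δz = 0.53/29 = 0.018 kg m⁻⁴
  49–97 m: Δρ/Δz = 0.84/48 = 0.017 kg m⁻⁴
  97–134 m: Δρ/Δz = 0.33/37 = 8.9 × 10⁻³ kg m⁻⁴
  134–166 m: Δρ/Δz = 0.32/32 = 0.010 kg m⁻⁴
  166–212 m: Δρ/Δz = 1.36/46 = 0.030 kg m⁻⁴
The largest gradient is in the 166–212 m interval — the pycnocline.

166–212 m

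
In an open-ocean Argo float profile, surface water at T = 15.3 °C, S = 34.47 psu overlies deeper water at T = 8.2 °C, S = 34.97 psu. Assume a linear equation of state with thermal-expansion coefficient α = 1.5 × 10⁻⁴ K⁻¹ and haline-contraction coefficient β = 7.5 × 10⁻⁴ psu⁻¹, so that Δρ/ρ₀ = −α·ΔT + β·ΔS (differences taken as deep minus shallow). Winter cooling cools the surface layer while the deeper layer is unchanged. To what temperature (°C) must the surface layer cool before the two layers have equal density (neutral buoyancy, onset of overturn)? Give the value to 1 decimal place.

Neutral buoyancy requires Δρ = 0, i.e. −α(T_deep − T_surf′) + β(S_deep − S_surf) = 0.
T_surf′ = T_deep − (β/α)·ΔS = 8.2 − (7.5 × 10⁻⁴/1.5 × 10⁻⁴)·(+0.50) = 5.700 °C.
Cooling required: 15.3 − (5.700) = 9.600 °C.

5.7 °C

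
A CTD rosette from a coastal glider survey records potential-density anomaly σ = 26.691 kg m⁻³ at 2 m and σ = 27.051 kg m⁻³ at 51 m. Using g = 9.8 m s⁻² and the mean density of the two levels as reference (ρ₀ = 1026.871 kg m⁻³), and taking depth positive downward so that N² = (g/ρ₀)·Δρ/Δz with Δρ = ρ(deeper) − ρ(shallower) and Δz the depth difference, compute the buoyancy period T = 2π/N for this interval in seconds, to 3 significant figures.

750 s

Δρ = 1027.051 − 1026.691 = 0.360 kg m⁻³ over Δz = 51 − 2 = 49 m.
N² = (9.8/1026.871) × (0.360/49) = 7.0116 × 10⁻⁵ s⁻².
N = √(7.0116 × 10⁻⁵) = 8.3735 × 10⁻³ rad s⁻¹, so T = 2π/N = 750.37 s ≈ 750 s.
A positive N² confirms static stability across the interval.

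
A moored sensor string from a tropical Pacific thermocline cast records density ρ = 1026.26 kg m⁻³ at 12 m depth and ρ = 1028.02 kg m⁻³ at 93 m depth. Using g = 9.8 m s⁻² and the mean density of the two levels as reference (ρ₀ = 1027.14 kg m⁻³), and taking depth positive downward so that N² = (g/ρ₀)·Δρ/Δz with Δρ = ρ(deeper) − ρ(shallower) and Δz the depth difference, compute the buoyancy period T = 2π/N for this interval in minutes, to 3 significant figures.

Δρ = 1028.02 − 1026.26 = 1.76 kg m⁻³ over Δz = 93 − 12 = 81 m.
N² = (9.8/1027.14) × (1.76/81) = 2.0731 × 10⁻⁴ s⁻².
N = √(2.0731 × 10⁻⁴) = 0.014398 rad s⁻¹, so T = 2π/N = 436.39 s = 7.2732 min ≈ 7.27 min.

7.27 min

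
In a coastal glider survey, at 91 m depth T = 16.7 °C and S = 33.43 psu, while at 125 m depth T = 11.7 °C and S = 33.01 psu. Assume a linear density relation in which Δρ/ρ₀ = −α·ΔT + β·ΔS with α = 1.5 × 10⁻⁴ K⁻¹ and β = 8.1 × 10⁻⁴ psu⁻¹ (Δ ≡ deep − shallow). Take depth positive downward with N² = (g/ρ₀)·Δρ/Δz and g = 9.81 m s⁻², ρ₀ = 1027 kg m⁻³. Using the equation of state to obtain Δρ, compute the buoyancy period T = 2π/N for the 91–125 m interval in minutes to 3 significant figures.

9.63 min

ΔT = -5.0 K, ΔS = -0.42 psu (deep − shallow).
Δρ/ρ₀ = −αΔT + βΔS = 7.50 × 10⁻⁴ − 3.402 × 10⁻⁴ = 4.098 × 10⁻⁴, so Δρ ≈ 0.4209 kg m⁻³.
N² = (g/ρ₀)·Δρ/Δz = g·(Δρ/ρ₀)/Δz = 9.81 × 4.098 × 10⁻⁴ / 34 = 1.1824 × 10⁻⁴ s⁻².
N = √(1.1824 × 10⁻⁴) = 0.010874 rad s⁻¹ → T = 2π/N = 577.82 s = 9.6303 min ≈ 9.63 min.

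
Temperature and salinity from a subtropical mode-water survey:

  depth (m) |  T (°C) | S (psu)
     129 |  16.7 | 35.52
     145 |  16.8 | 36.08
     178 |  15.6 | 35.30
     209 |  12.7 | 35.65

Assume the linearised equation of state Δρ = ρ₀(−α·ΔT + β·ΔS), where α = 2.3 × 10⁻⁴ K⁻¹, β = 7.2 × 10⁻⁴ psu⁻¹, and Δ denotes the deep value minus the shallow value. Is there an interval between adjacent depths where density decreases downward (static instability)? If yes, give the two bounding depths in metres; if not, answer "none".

Evaluate Δρ/ρ₀ = −αΔT + βΔS across each adjacent pair:
  129–145 m: −αΔT+βΔS = −(2.3 × 10⁻⁴)(+0.1)+(7.2 × 10⁻⁴)(+0.56) = 3.8 × 10⁻⁴ → stable
  145–178 m: −αΔT+βΔS = −(2.3 × 10⁻⁴)(-1.2)+(7.2 × 10⁻⁴)(-0.78) = -2.9 × 10⁻⁴ → UNSTABLE
  178–209 m: −αΔT+βΔS = −(2.3 × 10⁻⁴)(-2.9)+(7.2 × 10⁻⁴)(+0.35) = 9.2 × 10⁻⁴ → stable
The 145–178 m interval has Δρ < 0: lighter water underlies denser water.

145–178 m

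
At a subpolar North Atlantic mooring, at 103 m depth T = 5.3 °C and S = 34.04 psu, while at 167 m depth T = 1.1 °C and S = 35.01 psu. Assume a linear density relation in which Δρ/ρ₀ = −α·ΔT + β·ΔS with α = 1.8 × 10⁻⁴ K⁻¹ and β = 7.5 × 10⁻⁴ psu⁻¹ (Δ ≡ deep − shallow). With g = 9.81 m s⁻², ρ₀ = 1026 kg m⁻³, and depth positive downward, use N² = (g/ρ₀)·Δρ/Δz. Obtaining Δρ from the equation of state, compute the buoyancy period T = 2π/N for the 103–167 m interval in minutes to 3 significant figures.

ΔT = -4.2 K, ΔS = +0.97 psu (deep − shallow).
Δρ/ρ₀ = −αΔT + βΔS = 7.56 × 10⁻⁴ + 7.275 × 10⁻⁴ = 1.4835 × 10⁻³, so Δρ ≈ 1.522 kg m⁻³.
N² = (g/ρ₀)·Δρ/Δz = g·(Δρ/ρ₀)/Δz = 9.81 × 1.4835 × 10⁻³ / 64 = 2.2739 × 10⁻⁴ s⁻².
N = √(2.2739 × 10⁻⁴) = 0.015079 rad s⁻¹ → T = 2π/N = 416.68 s = 6.9447 min ≈ 6.94 min.

6.94 min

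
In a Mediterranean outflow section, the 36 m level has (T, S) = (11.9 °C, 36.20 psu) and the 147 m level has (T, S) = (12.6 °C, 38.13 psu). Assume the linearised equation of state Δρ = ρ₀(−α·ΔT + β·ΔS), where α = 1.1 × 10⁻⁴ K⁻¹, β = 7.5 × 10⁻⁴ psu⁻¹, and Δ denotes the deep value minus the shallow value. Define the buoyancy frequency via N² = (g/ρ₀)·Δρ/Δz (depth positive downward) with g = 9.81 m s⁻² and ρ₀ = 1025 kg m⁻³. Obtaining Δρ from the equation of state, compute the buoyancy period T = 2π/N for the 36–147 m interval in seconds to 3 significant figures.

ΔT = +0.7 K, ΔS = +1.93 psu (deep − shallow).
Δρ/ρ₀ = −αΔT + βΔS = -7.70 × 10⁻⁵ + 1.4475 × 10⁻³ = 1.3705 × 10⁻³, so Δρ ≈ 1.405 kg m⁻³.
N² = (g/ρ₀)·Δρ/Δz = g·(Δρ/ρ₀)/Δz = 9.81 × 1.3705 × 10⁻³ / 111 = 1.2112 × 10⁻⁴ s⁻².
N = √(1.2112 × 10⁻⁴) = 0.011005 rad s⁻¹ → T = 2π/N = 570.94 s ≈ 571 s.

571 s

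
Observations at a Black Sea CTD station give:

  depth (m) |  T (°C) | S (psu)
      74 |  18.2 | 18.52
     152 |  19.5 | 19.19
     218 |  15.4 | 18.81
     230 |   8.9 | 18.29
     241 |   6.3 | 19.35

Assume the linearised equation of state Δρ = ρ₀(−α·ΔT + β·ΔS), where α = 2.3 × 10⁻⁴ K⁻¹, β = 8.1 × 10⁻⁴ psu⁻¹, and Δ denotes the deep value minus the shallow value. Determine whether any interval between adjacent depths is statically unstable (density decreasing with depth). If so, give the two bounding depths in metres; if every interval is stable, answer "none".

Evaluate Δρ/ρ₀ = −αΔT + βΔS across each adjacent pair:
  74–152 m: −αΔT+βΔS = −(2.3 × 10⁻⁴)(+1.3)+(8.1 × 10⁻⁴)(+0.67) = 2.4 × 10⁻⁴ → stable
  152–218 m: −αΔT+βΔS = −(2.3 × 10⁻⁴)(-4.1)+(8.1 × 10⁻⁴)(-0.38) = 6.4 × 10⁻⁴ → stable
  218–230 m: −αΔT+βΔS = −(2.3 × 10⁻⁴)(-6.5)+(8.1 × 10⁻⁴)(-0.52) = 1.1 × 10⁻³ → stable
  230–241 m: −αΔT+βΔS = −(2.3 × 10⁻⁴)(-2.6)+(8.1 × 10⁻⁴)(+1.06) = 1.5 × 10⁻³ → stable
Every interval has Δρ > 0: the column is stably stratified throughout.

none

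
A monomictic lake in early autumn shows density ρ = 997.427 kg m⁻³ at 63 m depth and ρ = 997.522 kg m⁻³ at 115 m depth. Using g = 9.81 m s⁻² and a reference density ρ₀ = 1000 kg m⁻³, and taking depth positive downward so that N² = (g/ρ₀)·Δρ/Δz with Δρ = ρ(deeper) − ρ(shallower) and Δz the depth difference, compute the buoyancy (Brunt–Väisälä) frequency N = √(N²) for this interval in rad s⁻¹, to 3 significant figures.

4.23 × 10⁻³ rad s⁻¹

Δρ = 997.522 − 997.427 = 0.095 kg m⁻³ over Δz = 115 − 63 = 52 m.
N² = (9.81/1000) × (0.095/52) = 1.7922 × 10⁻⁵ s⁻².
N = √(1.7922 × 10⁻⁵) = 4.2334 × 10⁻³ rad s⁻¹ ≈ 4.23 × 10⁻³ rad s⁻¹.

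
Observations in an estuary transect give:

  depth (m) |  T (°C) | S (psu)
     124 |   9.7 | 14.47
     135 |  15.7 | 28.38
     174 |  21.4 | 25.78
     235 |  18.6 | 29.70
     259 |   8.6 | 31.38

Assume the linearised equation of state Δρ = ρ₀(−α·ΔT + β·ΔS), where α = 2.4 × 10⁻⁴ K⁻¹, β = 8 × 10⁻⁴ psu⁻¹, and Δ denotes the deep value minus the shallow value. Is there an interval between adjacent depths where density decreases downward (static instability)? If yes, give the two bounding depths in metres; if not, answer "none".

135–174 m

Evaluate Δρ/ρ₀ = −αΔT + βΔS across each adjacent pair:
  124–135 m: −αΔT+βΔS = −(2.4 × 10⁻⁴)(+6.0)+(8 × 10⁻⁴)(+13.91) = 9.7 × 10⁻³ → stable
  135–174 m: −αΔT+βΔS = −(2.4 × 10⁻⁴)(+5.7)+(8 × 10⁻⁴)(-2.60) = -3.4 × 10⁻³ → UNSTABLE
  174–235 m: −αΔT+βΔS = −(2.4 × 10⁻⁴)(-2.8)+(8 × 10⁻⁴)(+3.92) = 3.8 × 10⁻³ → stable
  235–259 m: −αΔT+βΔS = −(2.4 × 10⁻⁴)(-10.0)+(8 × 10⁻⁴)(+1.68) = 3.7 × 10⁻³ → stable
The 135–174 m interval has Δρ < 0: lighter water underlies denser water.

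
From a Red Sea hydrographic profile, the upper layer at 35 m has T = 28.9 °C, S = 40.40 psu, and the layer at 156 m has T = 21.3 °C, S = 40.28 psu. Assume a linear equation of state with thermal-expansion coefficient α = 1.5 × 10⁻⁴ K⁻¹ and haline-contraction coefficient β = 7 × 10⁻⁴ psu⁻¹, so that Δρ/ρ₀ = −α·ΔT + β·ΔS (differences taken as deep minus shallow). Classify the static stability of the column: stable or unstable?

stable

ΔT = 21.3 − 28.9 = -7.6 K and ΔS = 40.28 − 40.40 = -0.12 psu (deep − shallow).
−αΔT = 1.14 × 10⁻³; βΔS = -8.40 × 10⁻⁵; sum Δρ/ρ₀ = 1.056 × 10⁻³.
Δρ/ρ₀ > 0, so Δρ > 0: deeper water is denser → statically stable.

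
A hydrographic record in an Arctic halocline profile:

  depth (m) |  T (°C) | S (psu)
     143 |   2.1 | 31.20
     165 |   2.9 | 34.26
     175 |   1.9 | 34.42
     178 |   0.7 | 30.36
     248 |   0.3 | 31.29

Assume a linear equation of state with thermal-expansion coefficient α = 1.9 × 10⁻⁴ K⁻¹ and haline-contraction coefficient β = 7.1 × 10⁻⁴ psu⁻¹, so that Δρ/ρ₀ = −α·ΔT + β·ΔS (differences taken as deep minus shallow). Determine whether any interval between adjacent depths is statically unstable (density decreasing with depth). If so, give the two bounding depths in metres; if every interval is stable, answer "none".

175–178 m

Evaluate Δρ/ρ₀ = −αΔT + βΔS across each adjacent pair:
  143–165 m: −αΔT+βΔS = −(1.9 × 10⁻⁴)(+0.8)+(7.1 × 10⁻⁴)(+3.06) = 2.0 × 10⁻³ → stable
  165–175 m: −αΔT+βΔS = −(1.9 × 10⁻⁴)(-1.0)+(7.1 × 10⁻⁴)(+0.16) = 3.0 × 10⁻⁴ → stable
  175–178 m: −αΔT+βΔS = −(1.9 × 10⁻⁴)(-1.2)+(7.1 × 10⁻⁴)(-4.06) = -2.7 × 10⁻³ → UNSTABLE
  178–248 m: −αΔT+βΔS = −(1.9 × 10⁻⁴)(-0.4)+(7.1 × 10⁻⁴)(+0.93) = 7.4 × 10⁻⁴ → stable
The 175–178 m interval has Δρ < 0: lighter water underlies denser water.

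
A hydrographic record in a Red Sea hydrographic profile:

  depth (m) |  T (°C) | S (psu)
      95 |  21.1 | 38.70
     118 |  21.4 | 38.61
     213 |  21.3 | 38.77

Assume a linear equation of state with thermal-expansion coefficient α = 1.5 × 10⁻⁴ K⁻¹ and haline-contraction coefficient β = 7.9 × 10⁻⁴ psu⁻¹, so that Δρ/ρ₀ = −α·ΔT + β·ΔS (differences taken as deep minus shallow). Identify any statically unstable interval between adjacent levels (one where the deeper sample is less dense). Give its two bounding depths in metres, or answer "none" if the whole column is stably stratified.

95–118 m

Evaluate Δρ/ρ₀ = −αΔT + βΔS across each adjacent pair:
  95–118 m: −αΔT+βΔS = −(1.5 × 10⁻⁴)(+0.3)+(7.9 × 10⁻⁴)(-0.09) = -1.2 × 10⁻⁴ → UNSTABLE
  118–213 m: −αΔT+βΔS = −(1.5 × 10⁻⁴)(-0.1)+(7.9 × 10⁻⁴)(+0.16) = 1.4 × 10⁻⁴ → stable
The 95–118 m interval has Δρ < 0: lighter water underlies denser water.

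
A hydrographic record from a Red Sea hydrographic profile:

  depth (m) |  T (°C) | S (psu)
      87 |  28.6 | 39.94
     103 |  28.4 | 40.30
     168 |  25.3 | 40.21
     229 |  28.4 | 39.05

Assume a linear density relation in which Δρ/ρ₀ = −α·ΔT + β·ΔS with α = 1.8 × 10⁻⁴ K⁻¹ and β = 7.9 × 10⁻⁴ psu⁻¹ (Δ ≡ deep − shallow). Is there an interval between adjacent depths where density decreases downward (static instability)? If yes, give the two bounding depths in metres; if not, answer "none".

Evaluate Δρ/ρ₀ = −αΔT + βΔS across each adjacent pair:
  87–103 m: −αΔT+βΔS = −(1.8 × 10⁻⁴)(-0.2)+(7.9 × 10⁻⁴)(+0.36) = 3.2 × 10⁻⁴ → stable
  103–168 m: −αΔT+βΔS = −(1.8 × 10⁻⁴)(-3.1)+(7.9 × 10⁻⁴)(-0.09) = 4.9 × 10⁻⁴ → stable
  168–229 m: −αΔT+βΔS = −(1.8 × 10⁻⁴)(+3.1)+(7.9 × 10⁻⁴)(-1.16) = -1.5 × 10⁻³ → UNSTABLE
The 168–229 m interval has Δρ < 0: lighter water underlies denser water.

168–229 m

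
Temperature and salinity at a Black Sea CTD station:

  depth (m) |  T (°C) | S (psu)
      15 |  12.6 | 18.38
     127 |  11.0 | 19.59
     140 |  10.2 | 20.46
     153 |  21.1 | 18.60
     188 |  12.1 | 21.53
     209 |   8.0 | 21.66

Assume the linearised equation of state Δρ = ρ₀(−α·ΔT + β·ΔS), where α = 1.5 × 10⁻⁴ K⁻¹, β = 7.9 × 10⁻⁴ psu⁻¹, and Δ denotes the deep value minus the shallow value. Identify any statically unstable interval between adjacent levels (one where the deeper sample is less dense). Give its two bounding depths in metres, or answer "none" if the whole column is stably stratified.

140–153 m

Evaluate Δρ/ρ₀ = −αΔT + βΔS across each adjacent pair:
  15–127 m: −αΔT+βΔS = −(1.5 × 10⁻⁴)(-1.6)+(7.9 × 10⁻⁴)(+1.21) = 1.2 × 10⁻³ → stable
  127–140 m: −αΔT+βΔS = −(1.5 × 10⁻⁴)(-0.8)+(7.9 × 10⁻⁴)(+0.87) = 8.1 × 10⁻⁴ → stable
  140–153 m: −αΔT+βΔS = −(1.5 × 10⁻⁴)(+10.9)+(7.9 × 10⁻⁴)(-1.86) = -3.1 × 10⁻³ → UNSTABLE
  153–188 m: −αΔT+βΔS = −(1.5 × 10⁻⁴)(-9.0)+(7.9 × 10⁻⁴)(+2.93) = 3.7 × 10⁻³ → stable
  188–209 m: −αΔT+βΔS = −(1.5 × 10⁻⁴)(-4.1)+(7.9 × 10⁻⁴)(+0.13) = 7.2 × 10⁻⁴ → stable
The 140–153 m interval has Δρ < 0: lighter water underlies denser water.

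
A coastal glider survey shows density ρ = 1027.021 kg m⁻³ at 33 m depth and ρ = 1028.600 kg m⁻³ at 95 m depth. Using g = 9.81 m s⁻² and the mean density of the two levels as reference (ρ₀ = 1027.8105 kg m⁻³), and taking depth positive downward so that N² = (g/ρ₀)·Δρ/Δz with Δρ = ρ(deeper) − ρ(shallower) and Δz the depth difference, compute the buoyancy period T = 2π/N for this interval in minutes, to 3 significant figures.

6.72 min

Δρ = 1028.600 − 1027.021 = 1.579 kg m⁻³ over Δz = 95 − 33 = 62 m.
N² = (9.81/1027.8105) × (1.579/62) = 2.4308 × 10⁻⁴ s⁻².
N = √(2.4308 × 10⁻⁴) = 0.015591 rad s⁻¹, so T = 2π/N = 403.00 s = 6.7167 min ≈ 6.72 min.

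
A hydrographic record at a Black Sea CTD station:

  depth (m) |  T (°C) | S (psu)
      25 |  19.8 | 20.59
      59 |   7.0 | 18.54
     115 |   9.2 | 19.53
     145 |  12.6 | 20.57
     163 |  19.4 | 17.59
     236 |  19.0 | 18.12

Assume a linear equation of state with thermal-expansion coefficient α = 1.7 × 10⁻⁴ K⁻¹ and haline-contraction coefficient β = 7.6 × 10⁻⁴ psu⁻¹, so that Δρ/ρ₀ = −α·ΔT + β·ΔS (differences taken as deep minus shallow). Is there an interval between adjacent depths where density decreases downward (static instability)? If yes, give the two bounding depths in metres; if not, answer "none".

Evaluate Δρ/ρ₀ = −αΔT + βΔS across each adjacent pair:
  25–59 m: −αΔT+βΔS = −(1.7 × 10⁻⁴)(-12.8)+(7.6 × 10⁻⁴)(-2.05) = 6.2 × 10⁻⁴ → stable
  59–115 m: −αΔT+βΔS = −(1.7 × 10⁻⁴)(+2.2)+(7.6 × 10⁻⁴)(+0.99) = 3.8 × 10⁻⁴ → stable
  115–145 m: −αΔT+βΔS = −(1.7 × 10⁻⁴)(+3.4)+(7.6 × 10⁻⁴)(+1.04) = 2.1 × 10⁻⁴ → stable
  145–163 m: −αΔT+βΔS = −(1.7 × 10⁻⁴)(+6.8)+(7.6 × 10⁻⁴)(-2.98) = -3.4 × 10⁻³ → UNSTABLE
  163–236 m: −αΔT+βΔS = −(1.7 × 10⁻⁴)(-0.4)+(7.6 × 10⁻⁴)(+0.53) = 4.7 × 10⁻⁴ → stable
The 145–163 m interval has Δρ < 0: lighter water underlies denser water.

145–163 m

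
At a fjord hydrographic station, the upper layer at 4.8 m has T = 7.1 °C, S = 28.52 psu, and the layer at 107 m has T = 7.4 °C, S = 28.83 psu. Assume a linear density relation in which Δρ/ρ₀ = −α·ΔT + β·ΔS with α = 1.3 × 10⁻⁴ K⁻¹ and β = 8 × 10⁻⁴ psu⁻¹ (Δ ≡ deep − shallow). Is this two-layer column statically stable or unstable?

stable

ΔT = 7.4 − 7.1 = +0.3 K and ΔS = 28.83 − 28.52 = +0.31 psu (deep − shallow).
−αΔT = -3.90 × 10⁻⁵; βΔS = 2.48 × 10⁻⁴; sum Δρ/ρ₀ = 2.09 × 10⁻⁴.
Δρ/ρ₀ > 0, so Δρ > 0: deeper water is denser → statically stable.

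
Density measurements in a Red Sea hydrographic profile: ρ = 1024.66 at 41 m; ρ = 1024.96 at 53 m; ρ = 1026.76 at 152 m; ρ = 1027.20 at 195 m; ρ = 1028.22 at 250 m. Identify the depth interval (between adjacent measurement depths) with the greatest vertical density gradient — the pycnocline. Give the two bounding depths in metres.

41–53 m

Compute the density gradient over each adjacent pair:
  41–53 m: Δρ/Δz = 0.30/12 = 0.025 kg m⁻⁴
  53–152 m: Δρ/Δz = 1.80/99 = 0.018 kg m⁻⁴
  152–195 m: Δρ/Δz = 0.44/43 = 0.010 kg m⁻⁴
  195–250 m: Δρ/Δz = 1.02/55 = 0.019 kg m⁻⁴
The largest gradient is in the 41–53 m interval — the pycnocline.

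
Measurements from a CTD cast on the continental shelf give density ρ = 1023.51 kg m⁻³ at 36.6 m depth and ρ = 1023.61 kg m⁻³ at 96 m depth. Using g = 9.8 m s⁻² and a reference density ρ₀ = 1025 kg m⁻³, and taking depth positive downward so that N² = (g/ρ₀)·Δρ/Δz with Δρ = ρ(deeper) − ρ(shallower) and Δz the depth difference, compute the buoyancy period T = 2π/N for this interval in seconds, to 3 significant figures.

1.57 × 10³ s

Δρ = 1023.61 − 1023.51 = 0.10 kg m⁻³ over Δz = 96 − 36.6 = 59.4 m.
N² = (9.8/1025) × (0.10/59.4) = 1.6096 × 10⁻⁵ s⁻².
N = √(1.6096 × 10⁻⁵) = 4.0120 × 10⁻³ rad s⁻¹, so T = 2π/N = 1.5661 × 10³ s ≈ 1.57 × 10³ s.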